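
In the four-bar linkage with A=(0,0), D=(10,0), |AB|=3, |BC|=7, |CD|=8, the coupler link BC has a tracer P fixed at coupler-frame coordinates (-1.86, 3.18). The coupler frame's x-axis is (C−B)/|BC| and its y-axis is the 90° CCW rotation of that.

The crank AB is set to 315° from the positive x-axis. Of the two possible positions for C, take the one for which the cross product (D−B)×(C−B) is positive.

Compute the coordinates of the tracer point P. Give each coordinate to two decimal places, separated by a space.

A=(0,0), D=(10.00,0)
B = A + 3.00·(cos315°, sin315°) = (2.1213, -2.1213)
|BD| = 8.1593
circle(B,7.00) ∩ circle(D,8.00): a=3.1604, h=6.2459
  candidates: C₊=(3.5492,4.7315) cross=50.962; C₋=(6.7969,-7.3308) cross=-50.962
  mode + wants cross > 0 → take C=(3.5492,4.7315) (cross=50.962)
ex = (C−B)/|BC| = (0.2040,0.9790); ey = (-0.9790,0.2040)
P = B + -1.86·ex + 3.18·ey = (-1.3712,-3.2936)

-1.37 -3.29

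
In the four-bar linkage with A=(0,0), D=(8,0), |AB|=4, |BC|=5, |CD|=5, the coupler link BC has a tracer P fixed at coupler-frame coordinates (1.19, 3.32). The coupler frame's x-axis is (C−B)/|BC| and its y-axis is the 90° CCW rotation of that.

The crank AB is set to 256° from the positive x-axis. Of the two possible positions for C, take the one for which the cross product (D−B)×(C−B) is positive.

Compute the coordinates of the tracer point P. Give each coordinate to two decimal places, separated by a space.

A=(0,0), D=(8.00,0)
B = A + 4.00·(cos256°, sin256°) = (-0.9677, -3.8812)
|BD| = 9.7715
circle(B,5.00) ∩ circle(D,5.00): a=4.8858, h=1.0627
  candidates: C₊=(3.0941,-0.9653) cross=10.384; C₋=(3.9382,-2.9158) cross=-10.384
  mode + wants cross > 0 → take C=(3.0941,-0.9653) (cross=10.384)
ex = (C−B)/|BC| = (0.8124,0.5832); ey = (-0.5832,0.8124)
P = B + 1.19·ex + 3.32·ey = (-1.9371,-0.4902)

-1.94 -0.49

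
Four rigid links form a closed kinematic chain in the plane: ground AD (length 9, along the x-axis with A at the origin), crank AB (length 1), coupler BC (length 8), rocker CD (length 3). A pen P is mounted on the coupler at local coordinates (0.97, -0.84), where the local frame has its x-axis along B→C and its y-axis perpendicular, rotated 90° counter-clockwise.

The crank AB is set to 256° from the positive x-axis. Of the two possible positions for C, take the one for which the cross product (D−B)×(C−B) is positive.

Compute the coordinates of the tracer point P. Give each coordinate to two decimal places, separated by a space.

A=(0,0), D=(9.00,0)
B = A + 1.00·(cos256°, sin256°) = (-0.2419, -0.9703)
|BD| = 9.2927
circle(B,8.00) ∩ circle(D,3.00): a=7.6057, h=2.4807
  candidates: C₊=(7.0631,2.2910) cross=23.052; C₋=(7.5812,-2.6433) cross=-23.052
  mode + wants cross > 0 → take C=(7.0631,2.2910) (cross=23.052)
ex = (C−B)/|BC| = (0.9131,0.4077); ey = (-0.4077,0.9131)
P = B + 0.97·ex + -0.84·ey = (0.9863,-1.3419)

0.99 -1.34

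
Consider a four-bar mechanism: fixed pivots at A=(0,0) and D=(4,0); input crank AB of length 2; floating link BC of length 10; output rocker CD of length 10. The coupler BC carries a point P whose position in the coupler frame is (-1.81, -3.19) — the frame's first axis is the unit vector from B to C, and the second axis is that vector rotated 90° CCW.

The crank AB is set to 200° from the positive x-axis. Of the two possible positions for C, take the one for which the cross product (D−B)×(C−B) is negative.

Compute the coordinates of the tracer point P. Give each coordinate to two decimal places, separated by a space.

A=(0,0), D=(4.00,0)
B = A + 2.00·(cos200°, sin200°) = (-1.8794, -0.6840)
|BD| = 5.9190
circle(B,10.00) ∩ circle(D,10.00): a=2.9595, h=9.5520
  candidates: C₊=(-0.0436,9.1460) cross=56.539; C₋=(2.1642,-9.8300) cross=-56.539
  mode - wants cross < 0 → take C=(2.1642,-9.8300) (cross=-56.539)
ex = (C−B)/|BC| = (0.4044,-0.9146); ey = (0.9146,0.4044)
P = B + -1.81·ex + -3.19·ey = (-5.5288,-0.3185)

-5.53 -0.32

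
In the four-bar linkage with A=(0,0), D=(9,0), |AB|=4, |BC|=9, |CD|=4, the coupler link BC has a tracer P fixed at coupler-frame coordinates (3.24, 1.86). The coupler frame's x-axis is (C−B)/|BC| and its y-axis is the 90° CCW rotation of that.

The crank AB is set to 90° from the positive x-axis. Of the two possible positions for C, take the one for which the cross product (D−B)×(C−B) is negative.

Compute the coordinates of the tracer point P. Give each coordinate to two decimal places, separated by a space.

A=(0,0), D=(9.00,0)
B = A + 4.00·(cos90°, sin90°) = (0.0000, 4.0000)
|BD| = 9.8489
circle(B,9.00) ∩ circle(D,4.00): a=8.2243, h=3.6552
  candidates: C₊=(9.0000,4.0000) cross=36.000; C₋=(6.0309,-2.6804) cross=-36.000
  mode - wants cross < 0 → take C=(6.0309,-2.6804) (cross=-36.000)
ex = (C−B)/|BC| = (0.6701,-0.7423); ey = (0.7423,0.6701)
P = B + 3.24·ex + 1.86·ey = (3.5518,2.8414)

3.55 2.84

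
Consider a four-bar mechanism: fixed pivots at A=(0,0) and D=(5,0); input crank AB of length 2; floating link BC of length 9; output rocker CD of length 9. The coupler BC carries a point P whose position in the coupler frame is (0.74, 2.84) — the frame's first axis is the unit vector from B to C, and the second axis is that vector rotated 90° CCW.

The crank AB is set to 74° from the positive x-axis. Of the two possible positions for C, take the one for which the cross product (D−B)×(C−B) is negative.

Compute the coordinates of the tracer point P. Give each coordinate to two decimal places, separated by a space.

3.27 0.81

A=(0,0), D=(5.00,0)
B = A + 2.00·(cos74°, sin74°) = (0.5513, 1.9225)
|BD| = 4.8464
circle(B,9.00) ∩ circle(D,9.00): a=2.4232, h=8.6677
  candidates: C₊=(6.2140,8.9177) cross=42.007; C₋=(-0.6628,-6.9952) cross=-42.007
  mode - wants cross < 0 → take C=(-0.6628,-6.9952) (cross=-42.007)
ex = (C−B)/|BC| = (-0.1349,-0.9909); ey = (0.9909,-0.1349)
P = B + 0.74·ex + 2.84·ey = (3.2655,0.8062)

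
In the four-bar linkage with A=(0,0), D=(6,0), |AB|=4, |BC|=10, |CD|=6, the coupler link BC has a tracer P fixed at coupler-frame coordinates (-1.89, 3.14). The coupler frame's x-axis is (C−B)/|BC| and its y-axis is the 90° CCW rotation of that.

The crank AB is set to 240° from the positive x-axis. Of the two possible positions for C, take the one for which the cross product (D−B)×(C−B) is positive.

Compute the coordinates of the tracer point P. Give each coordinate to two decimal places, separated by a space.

-5.66 -3.53

A=(0,0), D=(6.00,0)
B = A + 4.00·(cos240°, sin240°) = (-2.0000, -3.4641)
|BD| = 8.7178
circle(B,10.00) ∩ circle(D,6.00): a=8.0296, h=5.9604
  candidates: C₊=(3.0000,5.1962) cross=51.962; C₋=(7.7368,-5.7431) cross=-51.962
  mode + wants cross > 0 → take C=(3.0000,5.1962) (cross=51.962)
ex = (C−B)/|BC| = (0.5000,0.8660); ey = (-0.8660,0.5000)
P = B + -1.89·ex + 3.14·ey = (-5.6643,-3.5309)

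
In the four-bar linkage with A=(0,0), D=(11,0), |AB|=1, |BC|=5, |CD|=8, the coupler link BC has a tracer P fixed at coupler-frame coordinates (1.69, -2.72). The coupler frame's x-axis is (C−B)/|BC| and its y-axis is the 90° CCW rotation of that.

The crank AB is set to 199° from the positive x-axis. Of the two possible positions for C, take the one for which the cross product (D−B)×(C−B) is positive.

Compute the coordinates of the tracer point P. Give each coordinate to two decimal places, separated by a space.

A=(0,0), D=(11.00,0)
B = A + 1.00·(cos199°, sin199°) = (-0.9455, -0.3256)
|BD| = 11.9500
circle(B,5.00) ∩ circle(D,8.00): a=4.3432, h=2.4773
  candidates: C₊=(3.3285,2.2691) cross=29.603; C₋=(3.4635,-2.6836) cross=-29.603
  mode + wants cross > 0 → take C=(3.3285,2.2691) (cross=29.603)
ex = (C−B)/|BC| = (0.8548,0.5189); ey = (-0.5189,0.8548)
P = B + 1.69·ex + -2.72·ey = (1.9106,-1.7737)

1.91 -1.77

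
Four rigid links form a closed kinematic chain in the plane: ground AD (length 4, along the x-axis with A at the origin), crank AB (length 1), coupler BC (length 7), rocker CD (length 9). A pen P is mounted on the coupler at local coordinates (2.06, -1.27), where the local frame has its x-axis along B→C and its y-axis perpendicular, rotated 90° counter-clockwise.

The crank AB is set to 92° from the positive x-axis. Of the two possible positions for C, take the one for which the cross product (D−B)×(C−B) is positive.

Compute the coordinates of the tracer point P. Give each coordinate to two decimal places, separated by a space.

1.21 3.08

A=(0,0), D=(4.00,0)
B = A + 1.00·(cos92°, sin92°) = (-0.0349, 0.9994)
|BD| = 4.1568
circle(B,7.00) ∩ circle(D,9.00): a=-1.7707, h=6.7723
  candidates: C₊=(-0.1254,7.9988) cross=28.151; C₋=(-3.3819,-5.1486) cross=-28.151
  mode + wants cross > 0 → take C=(-0.1254,7.9988) (cross=28.151)
ex = (C−B)/|BC| = (-0.0129,0.9999); ey = (-0.9999,-0.0129)
P = B + 2.06·ex + -1.27·ey = (1.2084,3.0756)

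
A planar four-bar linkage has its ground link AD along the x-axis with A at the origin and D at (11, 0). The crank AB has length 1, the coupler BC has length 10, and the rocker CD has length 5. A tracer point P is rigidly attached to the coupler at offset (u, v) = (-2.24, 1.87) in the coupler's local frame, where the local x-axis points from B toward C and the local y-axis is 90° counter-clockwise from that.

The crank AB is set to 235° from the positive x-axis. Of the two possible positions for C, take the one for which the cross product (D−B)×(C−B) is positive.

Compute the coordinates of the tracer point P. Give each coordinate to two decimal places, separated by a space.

A=(0,0), D=(11.00,0)
B = A + 1.00·(cos235°, sin235°) = (-0.5736, -0.8192)
|BD| = 11.6025
circle(B,10.00) ∩ circle(D,5.00): a=9.0333, h=4.2894
  candidates: C₊=(8.1344,4.0973) cross=49.768; C₋=(8.7400,-4.4601) cross=-49.768
  mode + wants cross > 0 → take C=(8.1344,4.0973) (cross=49.768)
ex = (C−B)/|BC| = (0.8708,0.4916); ey = (-0.4916,0.8708)
P = B + -2.24·ex + 1.87·ey = (-3.4435,-0.2921)

-3.44 -0.29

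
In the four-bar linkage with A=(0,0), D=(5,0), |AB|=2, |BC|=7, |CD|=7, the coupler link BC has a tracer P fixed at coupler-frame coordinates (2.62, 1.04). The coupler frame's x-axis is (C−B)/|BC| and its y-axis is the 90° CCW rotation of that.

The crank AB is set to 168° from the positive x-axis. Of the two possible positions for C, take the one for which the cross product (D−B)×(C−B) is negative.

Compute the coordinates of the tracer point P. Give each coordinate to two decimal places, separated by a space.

A=(0,0), D=(5.00,0)
B = A + 2.00·(cos168°, sin168°) = (-1.9563, 0.4158)
|BD| = 6.9687
circle(B,7.00) ∩ circle(D,7.00): a=3.4844, h=6.0712
  candidates: C₊=(1.8841,6.2683) cross=42.308; C₋=(1.1596,-5.8525) cross=-42.308
  mode - wants cross < 0 → take C=(1.1596,-5.8525) (cross=-42.308)
ex = (C−B)/|BC| = (0.4451,-0.8955); ey = (0.8955,0.4451)
P = B + 2.62·ex + 1.04·ey = (0.1412,-1.4674)

0.14 -1.47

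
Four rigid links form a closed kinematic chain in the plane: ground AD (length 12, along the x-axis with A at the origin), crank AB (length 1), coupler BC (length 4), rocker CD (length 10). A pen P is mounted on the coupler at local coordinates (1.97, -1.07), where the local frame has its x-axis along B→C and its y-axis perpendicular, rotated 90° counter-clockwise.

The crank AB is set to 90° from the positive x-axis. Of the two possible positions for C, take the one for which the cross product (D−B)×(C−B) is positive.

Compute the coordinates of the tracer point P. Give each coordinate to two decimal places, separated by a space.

A=(0,0), D=(12.00,0)
B = A + 1.00·(cos90°, sin90°) = (0.0000, 1.0000)
|BD| = 12.0416
circle(B,4.00) ∩ circle(D,10.00): a=2.5329, h=3.0959
  candidates: C₊=(2.7812,3.8748) cross=37.279; C₋=(2.2670,-2.2955) cross=-37.279
  mode + wants cross > 0 → take C=(2.7812,3.8748) (cross=37.279)
ex = (C−B)/|BC| = (0.6953,0.7187); ey = (-0.7187,0.6953)
P = B + 1.97·ex + -1.07·ey = (2.1388,1.6719)

2.14 1.67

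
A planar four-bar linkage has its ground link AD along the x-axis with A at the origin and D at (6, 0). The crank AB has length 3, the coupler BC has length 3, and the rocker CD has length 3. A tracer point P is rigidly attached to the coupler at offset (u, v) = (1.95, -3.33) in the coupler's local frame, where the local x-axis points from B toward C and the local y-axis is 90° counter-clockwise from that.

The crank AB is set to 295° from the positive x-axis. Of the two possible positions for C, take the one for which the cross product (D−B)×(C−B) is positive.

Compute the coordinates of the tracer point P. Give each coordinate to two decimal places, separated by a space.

5.11 -3.07

A=(0,0), D=(6.00,0)
B = A + 3.00·(cos295°, sin295°) = (1.2679, -2.7189)
|BD| = 5.4576
circle(B,3.00) ∩ circle(D,3.00): a=2.7288, h=1.2464
  candidates: C₊=(3.0130,-0.2787) cross=6.803; C₋=(4.2549,-2.4402) cross=-6.803
  mode + wants cross > 0 → take C=(3.0130,-0.2787) (cross=6.803)
ex = (C−B)/|BC| = (0.5817,0.8134); ey = (-0.8134,0.5817)
P = B + 1.95·ex + -3.33·ey = (5.1108,-3.0699)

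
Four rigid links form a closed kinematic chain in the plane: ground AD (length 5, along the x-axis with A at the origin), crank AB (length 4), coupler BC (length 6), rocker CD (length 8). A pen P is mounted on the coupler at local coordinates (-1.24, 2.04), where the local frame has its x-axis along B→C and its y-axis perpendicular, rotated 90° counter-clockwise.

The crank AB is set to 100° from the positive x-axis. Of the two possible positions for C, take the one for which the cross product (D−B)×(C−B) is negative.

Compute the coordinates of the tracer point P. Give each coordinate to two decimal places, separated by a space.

1.65 4.37

A=(0,0), D=(5.00,0)
B = A + 4.00·(cos100°, sin100°) = (-0.6946, 3.9392)
|BD| = 6.9243
circle(B,6.00) ∩ circle(D,8.00): a=1.4403, h=5.8246
  candidates: C₊=(3.8035,7.9100) cross=40.331; C₋=(-2.8237,-1.6703) cross=-40.331
  mode - wants cross < 0 → take C=(-2.8237,-1.6703) (cross=-40.331)
ex = (C−B)/|BC| = (-0.3548,-0.9349); ey = (0.9349,-0.3548)
P = B + -1.24·ex + 2.04·ey = (1.6527,4.3746)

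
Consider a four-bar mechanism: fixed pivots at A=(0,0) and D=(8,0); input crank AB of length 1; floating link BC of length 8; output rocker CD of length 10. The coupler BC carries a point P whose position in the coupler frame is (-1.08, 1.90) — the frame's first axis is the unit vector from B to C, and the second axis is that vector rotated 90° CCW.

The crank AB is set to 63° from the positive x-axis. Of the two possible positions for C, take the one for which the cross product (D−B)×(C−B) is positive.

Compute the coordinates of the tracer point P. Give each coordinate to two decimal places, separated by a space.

A=(0,0), D=(8.00,0)
B = A + 1.00·(cos63°, sin63°) = (0.4540, 0.8910)
|BD| = 7.5984
circle(B,8.00) ∩ circle(D,10.00): a=1.4303, h=7.8711
  candidates: C₊=(2.7974,8.5401) cross=59.808; C₋=(0.9514,-7.0935) cross=-59.808
  mode + wants cross > 0 → take C=(2.7974,8.5401) (cross=59.808)
ex = (C−B)/|BC| = (0.2929,0.9561); ey = (-0.9561,0.2929)
P = B + -1.08·ex + 1.90·ey = (-1.6790,0.4149)

-1.68 0.41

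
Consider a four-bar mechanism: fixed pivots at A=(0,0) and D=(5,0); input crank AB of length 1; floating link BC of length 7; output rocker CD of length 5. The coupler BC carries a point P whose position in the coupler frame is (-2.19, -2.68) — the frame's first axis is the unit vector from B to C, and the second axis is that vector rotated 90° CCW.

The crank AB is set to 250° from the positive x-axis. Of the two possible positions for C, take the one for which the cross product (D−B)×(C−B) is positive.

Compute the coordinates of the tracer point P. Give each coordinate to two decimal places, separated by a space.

0.61 -4.27

A=(0,0), D=(5.00,0)
B = A + 1.00·(cos250°, sin250°) = (-0.3420, -0.9397)
|BD| = 5.4240
circle(B,7.00) ∩ circle(D,5.00): a=4.9244, h=4.9750
  candidates: C₊=(3.6460,4.8132) cross=26.984; C₋=(5.3698,-4.9863) cross=-26.984
  mode + wants cross > 0 → take C=(3.6460,4.8132) (cross=26.984)
ex = (C−B)/|BC| = (0.5697,0.8218); ey = (-0.8218,0.5697)
P = B + -2.19·ex + -2.68·ey = (0.6128,-4.2664)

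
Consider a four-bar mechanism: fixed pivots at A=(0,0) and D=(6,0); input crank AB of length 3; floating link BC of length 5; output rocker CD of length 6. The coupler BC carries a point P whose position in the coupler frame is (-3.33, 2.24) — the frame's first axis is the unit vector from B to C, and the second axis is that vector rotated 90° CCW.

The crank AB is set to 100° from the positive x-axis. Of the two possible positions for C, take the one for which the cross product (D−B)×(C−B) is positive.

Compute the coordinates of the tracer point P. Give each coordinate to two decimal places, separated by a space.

-4.53 3.13

A=(0,0), D=(6.00,0)
B = A + 3.00·(cos100°, sin100°) = (-0.5209, 2.9544)
|BD| = 7.1590
circle(B,5.00) ∩ circle(D,6.00): a=2.8112, h=4.1348
  candidates: C₊=(3.7461,5.5606) cross=29.601; C₋=(0.3333,-1.9721) cross=-29.601
  mode + wants cross > 0 → take C=(3.7461,5.5606) (cross=29.601)
ex = (C−B)/|BC| = (0.8534,0.5212); ey = (-0.5212,0.8534)
P = B + -3.33·ex + 2.24·ey = (-4.5304,3.1304)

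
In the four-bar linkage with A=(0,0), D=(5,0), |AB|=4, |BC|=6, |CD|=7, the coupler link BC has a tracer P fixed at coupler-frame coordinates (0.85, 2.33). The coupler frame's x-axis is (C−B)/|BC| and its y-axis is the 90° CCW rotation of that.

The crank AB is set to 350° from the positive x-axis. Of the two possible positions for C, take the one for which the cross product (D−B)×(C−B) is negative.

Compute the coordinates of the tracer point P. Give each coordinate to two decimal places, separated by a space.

A=(0,0), D=(5.00,0)
B = A + 4.00·(cos350°, sin350°) = (3.9392, -0.6946)
|BD| = 1.2679
circle(B,6.00) ∩ circle(D,7.00): a=-4.4924, h=3.9772
  candidates: C₊=(-1.9979,0.1718) cross=5.043; C₋=(2.3596,-6.4829) cross=-5.043
  mode - wants cross < 0 → take C=(2.3596,-6.4829) (cross=-5.043)
ex = (C−B)/|BC| = (-0.2633,-0.9647); ey = (0.9647,-0.2633)
P = B + 0.85·ex + 2.33·ey = (5.9633,-2.1280)

5.96 -2.13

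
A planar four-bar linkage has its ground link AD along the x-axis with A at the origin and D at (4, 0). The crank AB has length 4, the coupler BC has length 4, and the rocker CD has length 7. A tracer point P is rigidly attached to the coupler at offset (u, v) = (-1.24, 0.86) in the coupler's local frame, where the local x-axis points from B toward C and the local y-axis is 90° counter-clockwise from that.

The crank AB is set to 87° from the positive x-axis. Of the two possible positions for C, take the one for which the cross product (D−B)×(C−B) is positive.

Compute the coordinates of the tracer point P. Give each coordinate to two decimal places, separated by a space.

A=(0,0), D=(4.00,0)
B = A + 4.00·(cos87°, sin87°) = (0.2093, 3.9945)
|BD| = 5.5068
circle(B,4.00) ∩ circle(D,7.00): a=-0.2429, h=3.9926
  candidates: C₊=(2.9383,6.9190) cross=21.987; C₋=(-2.8540,1.4223) cross=-21.987
  mode + wants cross > 0 → take C=(2.9383,6.9190) (cross=21.987)
ex = (C−B)/|BC| = (0.6822,0.7311); ey = (-0.7311,0.6822)
P = B + -1.24·ex + 0.86·ey = (-1.2654,3.6747)

-1.27 3.67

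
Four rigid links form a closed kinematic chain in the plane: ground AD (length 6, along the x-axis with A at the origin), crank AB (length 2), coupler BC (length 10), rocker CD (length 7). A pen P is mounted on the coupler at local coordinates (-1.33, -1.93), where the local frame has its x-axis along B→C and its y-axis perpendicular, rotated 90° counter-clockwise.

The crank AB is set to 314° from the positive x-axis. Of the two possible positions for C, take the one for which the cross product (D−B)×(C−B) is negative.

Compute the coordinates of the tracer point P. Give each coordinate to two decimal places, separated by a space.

-0.58 -2.72

A=(0,0), D=(6.00,0)
B = A + 2.00·(cos314°, sin314°) = (1.3893, -1.4387)
|BD| = 4.8299
circle(B,10.00) ∩ circle(D,7.00): a=7.6945, h=6.3870
  candidates: C₊=(6.8321,6.9504) cross=30.849; C₋=(10.6371,-5.2438) cross=-30.849
  mode - wants cross < 0 → take C=(10.6371,-5.2438) (cross=-30.849)
ex = (C−B)/|BC| = (0.9248,-0.3805); ey = (0.3805,0.9248)
P = B + -1.33·ex + -1.93·ey = (-0.5750,-2.7174)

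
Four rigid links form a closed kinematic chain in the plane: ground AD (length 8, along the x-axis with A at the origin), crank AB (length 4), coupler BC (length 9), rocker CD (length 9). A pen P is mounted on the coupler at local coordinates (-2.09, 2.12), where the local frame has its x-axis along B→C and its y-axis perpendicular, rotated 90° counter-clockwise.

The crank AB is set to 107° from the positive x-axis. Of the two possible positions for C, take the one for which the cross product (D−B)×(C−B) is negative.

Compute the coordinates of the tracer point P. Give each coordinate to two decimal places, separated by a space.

0.52 6.28

A=(0,0), D=(8.00,0)
B = A + 4.00·(cos107°, sin107°) = (-1.1695, 3.8252)
|BD| = 9.9354
circle(B,9.00) ∩ circle(D,9.00): a=4.9677, h=7.5048
  candidates: C₊=(6.3047,8.8389) cross=74.563; C₋=(0.5258,-5.0137) cross=-74.563
  mode - wants cross < 0 → take C=(0.5258,-5.0137) (cross=-74.563)
ex = (C−B)/|BC| = (0.1884,-0.9821); ey = (0.9821,0.1884)
P = B + -2.09·ex + 2.12·ey = (0.5189,6.2771)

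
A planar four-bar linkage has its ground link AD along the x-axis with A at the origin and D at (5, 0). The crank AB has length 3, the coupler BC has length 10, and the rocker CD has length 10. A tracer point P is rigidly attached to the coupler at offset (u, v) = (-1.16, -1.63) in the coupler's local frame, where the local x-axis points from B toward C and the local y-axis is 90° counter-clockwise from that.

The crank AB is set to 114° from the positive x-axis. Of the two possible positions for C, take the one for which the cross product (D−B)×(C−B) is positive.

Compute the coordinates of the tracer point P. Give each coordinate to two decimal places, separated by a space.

A=(0,0), D=(5.00,0)
B = A + 3.00·(cos114°, sin114°) = (-1.2202, 2.7406)
|BD| = 6.7972
circle(B,10.00) ∩ circle(D,10.00): a=3.3986, h=9.4048
  candidates: C₊=(5.6819,9.9767) cross=63.926; C₋=(-1.9021,-7.2361) cross=-63.926
  mode + wants cross > 0 → take C=(5.6819,9.9767) (cross=63.926)
ex = (C−B)/|BC| = (0.6902,0.7236); ey = (-0.7236,0.6902)
P = B + -1.16·ex + -1.63·ey = (-0.8414,0.7762)

-0.84 0.78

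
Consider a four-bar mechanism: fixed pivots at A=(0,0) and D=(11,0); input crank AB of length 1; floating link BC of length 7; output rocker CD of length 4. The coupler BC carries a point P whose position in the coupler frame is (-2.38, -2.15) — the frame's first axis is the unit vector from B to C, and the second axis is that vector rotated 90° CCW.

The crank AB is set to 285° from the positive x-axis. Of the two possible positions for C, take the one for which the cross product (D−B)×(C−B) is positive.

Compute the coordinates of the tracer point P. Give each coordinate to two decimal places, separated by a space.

-1.54 -3.62

A=(0,0), D=(11.00,0)
B = A + 1.00·(cos285°, sin285°) = (0.2588, -0.9659)
|BD| = 10.7845
circle(B,7.00) ∩ circle(D,4.00): a=6.9222, h=1.0405
  candidates: C₊=(7.0600,0.6904) cross=11.222; C₋=(7.2464,-1.3823) cross=-11.222
  mode + wants cross > 0 → take C=(7.0600,0.6904) (cross=11.222)
ex = (C−B)/|BC| = (0.9716,0.2366); ey = (-0.2366,0.9716)
P = B + -2.38·ex + -2.15·ey = (-1.5449,-3.6180)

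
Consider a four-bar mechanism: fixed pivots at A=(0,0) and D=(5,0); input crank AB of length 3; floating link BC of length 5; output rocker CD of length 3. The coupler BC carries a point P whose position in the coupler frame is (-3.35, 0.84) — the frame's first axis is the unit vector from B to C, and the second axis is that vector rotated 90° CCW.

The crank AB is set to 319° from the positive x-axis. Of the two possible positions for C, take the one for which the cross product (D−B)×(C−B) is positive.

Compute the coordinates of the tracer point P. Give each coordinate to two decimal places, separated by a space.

0.40 -4.88

A=(0,0), D=(5.00,0)
B = A + 3.00·(cos319°, sin319°) = (2.2641, -1.9682)
|BD| = 3.3703
circle(B,5.00) ∩ circle(D,3.00): a=4.0588, h=2.9199
  candidates: C₊=(3.8538,2.7724) cross=9.841; C₋=(7.2641,-1.9682) cross=-9.841
  mode + wants cross > 0 → take C=(3.8538,2.7724) (cross=9.841)
ex = (C−B)/|BC| = (0.3179,0.9481); ey = (-0.9481,0.3179)
P = B + -3.35·ex + 0.84·ey = (0.4026,-4.8773)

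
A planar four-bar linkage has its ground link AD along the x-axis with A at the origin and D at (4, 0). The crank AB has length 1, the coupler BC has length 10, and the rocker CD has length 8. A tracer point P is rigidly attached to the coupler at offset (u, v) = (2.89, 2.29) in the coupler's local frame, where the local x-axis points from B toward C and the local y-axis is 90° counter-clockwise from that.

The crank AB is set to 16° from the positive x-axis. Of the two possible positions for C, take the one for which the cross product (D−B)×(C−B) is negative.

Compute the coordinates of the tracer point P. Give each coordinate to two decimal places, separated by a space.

A=(0,0), D=(4.00,0)
B = A + 1.00·(cos16°, sin16°) = (0.9613, 0.2756)
|BD| = 3.0512
circle(B,10.00) ∩ circle(D,8.00): a=7.4249, h=6.6986
  candidates: C₊=(8.9609,6.2761) cross=20.439; C₋=(7.7507,-7.0663) cross=-20.439
  mode - wants cross < 0 → take C=(7.7507,-7.0663) (cross=-20.439)
ex = (C−B)/|BC| = (0.6789,-0.7342); ey = (0.7342,0.6789)
P = B + 2.89·ex + 2.29·ey = (4.6047,-0.2914)

4.60 -0.29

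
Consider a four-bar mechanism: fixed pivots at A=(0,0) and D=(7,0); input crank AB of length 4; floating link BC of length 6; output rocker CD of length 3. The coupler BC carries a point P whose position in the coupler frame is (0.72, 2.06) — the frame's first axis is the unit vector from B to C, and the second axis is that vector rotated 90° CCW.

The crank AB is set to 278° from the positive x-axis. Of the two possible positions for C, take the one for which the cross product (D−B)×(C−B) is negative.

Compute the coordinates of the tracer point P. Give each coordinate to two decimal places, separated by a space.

0.92 -1.81

A=(0,0), D=(7.00,0)
B = A + 4.00·(cos278°, sin278°) = (0.5567, -3.9611)
|BD| = 7.5635
circle(B,6.00) ∩ circle(D,3.00): a=5.5666, h=2.2389
  candidates: C₊=(4.1264,0.8615) cross=16.934; C₋=(6.4714,-2.9531) cross=-16.934
  mode - wants cross < 0 → take C=(6.4714,-2.9531) (cross=-16.934)
ex = (C−B)/|BC| = (0.9858,0.1680); ey = (-0.1680,0.9858)
P = B + 0.72·ex + 2.06·ey = (0.9204,-1.8094)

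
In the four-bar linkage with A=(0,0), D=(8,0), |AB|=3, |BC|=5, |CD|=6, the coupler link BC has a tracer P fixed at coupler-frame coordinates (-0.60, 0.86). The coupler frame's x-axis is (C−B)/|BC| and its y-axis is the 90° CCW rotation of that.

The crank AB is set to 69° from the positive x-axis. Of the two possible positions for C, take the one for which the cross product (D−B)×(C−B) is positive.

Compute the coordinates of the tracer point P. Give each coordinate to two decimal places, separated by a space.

0.12 3.23

A=(0,0), D=(8.00,0)
B = A + 3.00·(cos69°, sin69°) = (1.0751, 2.8007)
|BD| = 7.4698
circle(B,5.00) ∩ circle(D,6.00): a=2.9986, h=4.0010
  candidates: C₊=(5.3551,5.3856) cross=29.887; C₋=(2.3548,-2.0327) cross=-29.887
  mode + wants cross > 0 → take C=(5.3551,5.3856) (cross=29.887)
ex = (C−B)/|BC| = (0.8560,0.5170); ey = (-0.5170,0.8560)
P = B + -0.60·ex + 0.86·ey = (0.1169,3.2267)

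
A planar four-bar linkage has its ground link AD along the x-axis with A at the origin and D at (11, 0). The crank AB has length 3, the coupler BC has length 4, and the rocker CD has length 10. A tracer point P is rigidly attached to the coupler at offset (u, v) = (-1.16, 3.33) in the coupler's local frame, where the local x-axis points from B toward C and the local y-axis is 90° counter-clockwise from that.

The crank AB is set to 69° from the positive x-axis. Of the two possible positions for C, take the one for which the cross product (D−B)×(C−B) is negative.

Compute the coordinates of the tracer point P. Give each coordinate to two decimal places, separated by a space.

4.41 3.96

A=(0,0), D=(11.00,0)
B = A + 3.00·(cos69°, sin69°) = (1.0751, 2.8007)
|BD| = 10.3125
circle(B,4.00) ∩ circle(D,10.00): a=1.0835, h=3.8505
  candidates: C₊=(3.1636,6.2122) cross=39.708; C₋=(1.0722,-1.1993) cross=-39.708
  mode - wants cross < 0 → take C=(1.0722,-1.1993) (cross=-39.708)
ex = (C−B)/|BC| = (-0.0007,-1.0000); ey = (1.0000,-0.0007)
P = B + -1.16·ex + 3.33·ey = (4.4060,3.9583)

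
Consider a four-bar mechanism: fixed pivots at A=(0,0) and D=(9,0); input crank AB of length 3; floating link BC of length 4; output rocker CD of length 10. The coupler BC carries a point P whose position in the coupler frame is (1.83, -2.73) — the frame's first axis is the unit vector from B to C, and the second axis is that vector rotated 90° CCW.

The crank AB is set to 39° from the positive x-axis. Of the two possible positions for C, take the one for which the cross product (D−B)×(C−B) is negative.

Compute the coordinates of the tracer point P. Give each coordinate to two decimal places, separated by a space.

-0.71 3.14

A=(0,0), D=(9.00,0)
B = A + 3.00·(cos39°, sin39°) = (2.3314, 1.8880)
|BD| = 6.9307
circle(B,4.00) ∩ circle(D,10.00): a=-2.5947, h=3.0443
  candidates: C₊=(0.6642,5.5239) cross=21.099; C₋=(-0.9944,-0.3344) cross=-21.099
  mode - wants cross < 0 → take C=(-0.9944,-0.3344) (cross=-21.099)
ex = (C−B)/|BC| = (-0.8315,-0.5556); ey = (0.5556,-0.8315)
P = B + 1.83·ex + -2.73·ey = (-0.7069,3.1411)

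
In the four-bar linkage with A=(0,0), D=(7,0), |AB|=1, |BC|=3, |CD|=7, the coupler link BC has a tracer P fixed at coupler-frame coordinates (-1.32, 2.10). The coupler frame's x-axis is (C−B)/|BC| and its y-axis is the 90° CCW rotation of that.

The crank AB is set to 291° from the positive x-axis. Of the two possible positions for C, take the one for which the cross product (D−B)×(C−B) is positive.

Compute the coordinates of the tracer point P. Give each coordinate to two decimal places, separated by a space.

-1.72 -2.29

A=(0,0), D=(7.00,0)
B = A + 1.00·(cos291°, sin291°) = (0.3584, -0.9336)
|BD| = 6.7069
circle(B,3.00) ∩ circle(D,7.00): a=0.3715, h=2.9769
  candidates: C₊=(0.3118,2.0661) cross=19.966; C₋=(1.1406,-3.8298) cross=-19.966
  mode + wants cross > 0 → take C=(0.3118,2.0661) (cross=19.966)
ex = (C−B)/|BC| = (-0.0155,0.9999); ey = (-0.9999,-0.0155)
P = B + -1.32·ex + 2.10·ey = (-1.7209,-2.2860)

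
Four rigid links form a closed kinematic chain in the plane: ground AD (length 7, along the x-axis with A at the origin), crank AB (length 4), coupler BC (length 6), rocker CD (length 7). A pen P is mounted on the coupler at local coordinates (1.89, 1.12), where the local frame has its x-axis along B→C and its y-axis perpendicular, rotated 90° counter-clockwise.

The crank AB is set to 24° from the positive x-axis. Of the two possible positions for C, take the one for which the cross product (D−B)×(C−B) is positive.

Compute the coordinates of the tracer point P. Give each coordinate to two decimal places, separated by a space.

A=(0,0), D=(7.00,0)
B = A + 4.00·(cos24°, sin24°) = (3.6542, 1.6269)
|BD| = 3.7204
circle(B,6.00) ∩ circle(D,7.00): a=0.1131, h=5.9989
  candidates: C₊=(6.3792,6.9724) cross=22.318; C₋=(1.1325,-3.8174) cross=-22.318
  mode + wants cross > 0 → take C=(6.3792,6.9724) (cross=22.318)
ex = (C−B)/|BC| = (0.4542,0.8909); ey = (-0.8909,0.4542)
P = B + 1.89·ex + 1.12·ey = (3.5148,3.8194)

3.51 3.82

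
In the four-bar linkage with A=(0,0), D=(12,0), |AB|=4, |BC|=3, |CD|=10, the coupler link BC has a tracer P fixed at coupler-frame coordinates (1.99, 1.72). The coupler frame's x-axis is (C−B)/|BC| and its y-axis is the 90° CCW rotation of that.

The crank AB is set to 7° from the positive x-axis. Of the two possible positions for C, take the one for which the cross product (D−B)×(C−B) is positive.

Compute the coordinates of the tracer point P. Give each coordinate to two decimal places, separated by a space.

1.49 1.37

A=(0,0), D=(12.00,0)
B = A + 4.00·(cos7°, sin7°) = (3.9702, 0.4875)
|BD| = 8.0446
circle(B,3.00) ∩ circle(D,10.00): a=-1.6337, h=2.5162
  candidates: C₊=(2.4920,3.0980) cross=20.242; C₋=(2.1870,-1.9251) cross=-20.242
  mode + wants cross > 0 → take C=(2.4920,3.0980) (cross=20.242)
ex = (C−B)/|BC| = (-0.4927,0.8702); ey = (-0.8702,-0.4927)
P = B + 1.99·ex + 1.72·ey = (1.4929,1.3716)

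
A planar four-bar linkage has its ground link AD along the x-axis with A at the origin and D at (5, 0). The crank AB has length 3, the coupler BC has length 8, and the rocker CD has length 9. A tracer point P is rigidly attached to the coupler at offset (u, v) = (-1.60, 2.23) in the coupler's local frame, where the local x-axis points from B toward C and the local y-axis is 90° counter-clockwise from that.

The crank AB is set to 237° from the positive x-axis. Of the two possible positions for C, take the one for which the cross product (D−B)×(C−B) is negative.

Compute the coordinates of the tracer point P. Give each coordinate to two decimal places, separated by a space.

-0.85 0.12

A=(0,0), D=(5.00,0)
B = A + 3.00·(cos237°, sin237°) = (-1.6339, -2.5160)
|BD| = 7.0950
circle(B,8.00) ∩ circle(D,9.00): a=2.3495, h=7.6472
  candidates: C₊=(-2.1490,5.4674) cross=54.257; C₋=(3.2747,-8.8331) cross=-54.257
  mode - wants cross < 0 → take C=(3.2747,-8.8331) (cross=-54.257)
ex = (C−B)/|BC| = (0.6136,-0.7896); ey = (0.7896,0.6136)
P = B + -1.60·ex + 2.23·ey = (-0.8548,0.1157)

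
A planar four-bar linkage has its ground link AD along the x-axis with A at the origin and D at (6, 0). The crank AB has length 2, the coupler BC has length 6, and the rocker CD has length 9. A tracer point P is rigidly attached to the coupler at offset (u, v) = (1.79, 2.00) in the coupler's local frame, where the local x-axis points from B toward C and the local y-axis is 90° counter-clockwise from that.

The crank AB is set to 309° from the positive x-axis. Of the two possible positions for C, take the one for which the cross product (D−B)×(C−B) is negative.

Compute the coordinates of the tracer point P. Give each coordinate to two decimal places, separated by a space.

3.21 -3.39

A=(0,0), D=(6.00,0)
B = A + 2.00·(cos309°, sin309°) = (1.2586, -1.5543)
|BD| = 4.9896
circle(B,6.00) ∩ circle(D,9.00): a=-2.0146, h=5.6517
  candidates: C₊=(-2.4162,3.1887) cross=28.200; C₋=(1.1049,-7.5523) cross=-28.200
  mode - wants cross < 0 → take C=(1.1049,-7.5523) (cross=-28.200)
ex = (C−B)/|BC| = (-0.0256,-0.9997); ey = (0.9997,-0.0256)
P = B + 1.79·ex + 2.00·ey = (3.2121,-3.3950)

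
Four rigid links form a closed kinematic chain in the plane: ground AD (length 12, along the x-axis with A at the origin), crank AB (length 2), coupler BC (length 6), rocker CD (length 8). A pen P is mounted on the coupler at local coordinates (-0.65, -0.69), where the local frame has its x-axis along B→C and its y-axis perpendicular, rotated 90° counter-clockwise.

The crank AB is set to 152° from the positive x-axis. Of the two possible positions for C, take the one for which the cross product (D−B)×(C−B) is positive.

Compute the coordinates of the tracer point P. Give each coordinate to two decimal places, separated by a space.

-2.32 0.17

A=(0,0), D=(12.00,0)
B = A + 2.00·(cos152°, sin152°) = (-1.7659, 0.9389)
|BD| = 13.7979
circle(B,6.00) ∩ circle(D,8.00): a=5.8843, h=1.1727
  candidates: C₊=(4.1846,1.7085) cross=16.180; C₋=(4.0250,-0.6314) cross=-16.180
  mode + wants cross > 0 → take C=(4.1846,1.7085) (cross=16.180)
ex = (C−B)/|BC| = (0.9917,0.1283); ey = (-0.1283,0.9917)
P = B + -0.65·ex + -0.69·ey = (-2.3220,0.1713)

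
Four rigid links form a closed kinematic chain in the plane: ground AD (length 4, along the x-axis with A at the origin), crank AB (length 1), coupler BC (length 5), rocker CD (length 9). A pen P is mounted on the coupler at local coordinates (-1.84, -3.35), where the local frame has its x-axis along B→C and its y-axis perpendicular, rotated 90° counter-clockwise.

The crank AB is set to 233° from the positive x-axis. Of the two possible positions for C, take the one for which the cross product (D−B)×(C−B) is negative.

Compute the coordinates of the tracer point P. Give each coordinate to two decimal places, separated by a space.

A=(0,0), D=(4.00,0)
B = A + 1.00·(cos233°, sin233°) = (-0.6018, -0.7986)
|BD| = 4.6706
circle(B,5.00) ∩ circle(D,9.00): a=-3.6596, h=3.4069
  candidates: C₊=(-4.7901,1.9323) cross=15.912; C₋=(-3.6250,-4.7811) cross=-15.912
  mode - wants cross < 0 → take C=(-3.6250,-4.7811) (cross=-15.912)
ex = (C−B)/|BC| = (-0.6046,-0.7965); ey = (0.7965,-0.6046)
P = B + -1.84·ex + -3.35·ey = (-2.1576,2.6925)

-2.16 2.69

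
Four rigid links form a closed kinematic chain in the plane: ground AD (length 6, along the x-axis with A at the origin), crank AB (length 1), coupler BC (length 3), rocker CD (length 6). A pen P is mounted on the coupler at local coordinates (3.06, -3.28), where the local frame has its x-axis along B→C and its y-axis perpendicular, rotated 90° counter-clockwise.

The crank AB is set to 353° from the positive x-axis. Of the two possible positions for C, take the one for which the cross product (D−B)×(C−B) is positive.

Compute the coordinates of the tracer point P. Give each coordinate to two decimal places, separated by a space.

A=(0,0), D=(6.00,0)
B = A + 1.00·(cos353°, sin353°) = (0.9925, -0.1219)
|BD| = 5.0089
circle(B,3.00) ∩ circle(D,6.00): a=-0.1907, h=2.9939
  candidates: C₊=(0.7290,2.8665) cross=14.996; C₋=(0.8747,-3.1196) cross=-14.996
  mode + wants cross > 0 → take C=(0.7290,2.8665) (cross=14.996)
ex = (C−B)/|BC| = (-0.0878,0.9961); ey = (-0.9961,-0.0878)
P = B + 3.06·ex + -3.28·ey = (3.9911,3.2144)

3.99 3.21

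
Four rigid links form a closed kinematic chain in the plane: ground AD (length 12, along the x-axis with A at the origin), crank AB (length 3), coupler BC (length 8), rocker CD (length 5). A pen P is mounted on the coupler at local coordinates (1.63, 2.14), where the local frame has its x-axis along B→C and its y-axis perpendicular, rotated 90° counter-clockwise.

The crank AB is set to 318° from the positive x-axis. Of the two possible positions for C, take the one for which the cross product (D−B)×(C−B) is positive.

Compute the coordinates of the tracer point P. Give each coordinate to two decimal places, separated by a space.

A=(0,0), D=(12.00,0)
B = A + 3.00·(cos318°, sin318°) = (2.2294, -2.0074)
|BD| = 9.9746
circle(B,8.00) ∩ circle(D,5.00): a=6.9423, h=3.9755
  candidates: C₊=(8.2296,3.2839) cross=39.654; C₋=(9.8297,-4.5044) cross=-39.654
  mode + wants cross > 0 → take C=(8.2296,3.2839) (cross=39.654)
ex = (C−B)/|BC| = (0.7500,0.6614); ey = (-0.6614,0.7500)
P = B + 1.63·ex + 2.14·ey = (2.0365,0.6758)

2.04 0.68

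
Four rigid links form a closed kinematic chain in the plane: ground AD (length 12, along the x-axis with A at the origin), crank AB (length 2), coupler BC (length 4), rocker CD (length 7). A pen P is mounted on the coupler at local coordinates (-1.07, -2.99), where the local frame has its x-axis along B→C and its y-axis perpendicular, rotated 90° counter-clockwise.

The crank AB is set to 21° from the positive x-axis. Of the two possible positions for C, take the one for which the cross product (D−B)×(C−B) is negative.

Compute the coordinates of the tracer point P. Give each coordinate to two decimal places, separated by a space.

-0.70 -1.15

A=(0,0), D=(12.00,0)
B = A + 2.00·(cos21°, sin21°) = (1.8672, 0.7167)
|BD| = 10.1582
circle(B,4.00) ∩ circle(D,7.00): a=3.4548, h=2.0161
  candidates: C₊=(5.4556,2.4840) cross=20.480; C₋=(5.1711,-1.5381) cross=-20.480
  mode - wants cross < 0 → take C=(5.1711,-1.5381) (cross=-20.480)
ex = (C−B)/|BC| = (0.8260,-0.5637); ey = (0.5637,0.8260)
P = B + -1.07·ex + -2.99·ey = (-0.7021,-1.1498)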